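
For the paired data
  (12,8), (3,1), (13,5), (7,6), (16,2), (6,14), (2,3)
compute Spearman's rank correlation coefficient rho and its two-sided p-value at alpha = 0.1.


Step 1: Rank x and y separately (midranks; no ties here).
rank(x): 12->5, 3->2, 13->6, 7->4, 16->7, 6->3, 2->1
rank(y): 8->6, 1->1, 5->4, 6->5, 2->2, 14->7, 3->3
Step 2: d_i = R_x(i) - R_y(i); compute d_i^2.
  (5-6)^2=1, (2-1)^2=1, (6-4)^2=4, (4-5)^2=1, (7-2)^2=25, (3-7)^2=16, (1-3)^2=4
sum(d^2) = 52.
Step 3: rho = 1 - 6*52 / (7*(7^2 - 1)) = 1 - 312/336 = 0.071429.
Step 4: Under H0, t = rho * sqrt((n-2)/(1-rho^2)) = 0.1601 ~ t(5).
Step 5: Two-sided p-value from the t-distribution with 5 df = 0.879048.
Step 6: alpha = 0.1. fail to reject H0.

rho = 0.0714, p = 0.879048, fail to reject H0 at alpha = 0.1.


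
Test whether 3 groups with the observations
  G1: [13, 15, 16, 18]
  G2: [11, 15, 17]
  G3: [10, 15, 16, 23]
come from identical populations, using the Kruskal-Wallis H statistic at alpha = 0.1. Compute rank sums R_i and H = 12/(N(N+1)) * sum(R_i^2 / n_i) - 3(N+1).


Step 1: Combine all N = 11 observations and assign midranks.
sorted (value, group, rank): (10,G3,1), (11,G2,2), (13,G1,3), (15,G1,5), (15,G2,5), (15,G3,5), (16,G1,7.5), (16,G3,7.5), (17,G2,9), (18,G1,10), (23,G3,11)
Step 2: Sum ranks within each group.
R_1 = 25.5 (n_1 = 4)
R_2 = 16 (n_2 = 3)
R_3 = 24.5 (n_3 = 4)
Step 3: H = 12/(N(N+1)) * sum(R_i^2/n_i) - 3(N+1)
     = 12/(11*12) * (25.5^2/4 + 16^2/3 + 24.5^2/4) - 3*12
     = 0.090909 * 397.958 - 36
     = 0.178030.
Step 4: Ties present; correction factor C = 1 - 30/(11^3 - 11) = 0.977273. Corrected H = 0.178030 / 0.977273 = 0.182171.
Step 5: Under H0, H ~ chi^2(2); p-value = 0.912940.
Step 6: alpha = 0.1. fail to reject H0.

H = 0.1822, df = 2, p = 0.912940, fail to reject H0.


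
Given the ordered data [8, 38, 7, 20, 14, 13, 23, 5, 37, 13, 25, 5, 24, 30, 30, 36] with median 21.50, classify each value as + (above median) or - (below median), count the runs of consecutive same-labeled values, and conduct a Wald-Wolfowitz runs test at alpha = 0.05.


Step 1: Compute median = 21.50; label A = above, B = below.
Labels in order: BABBBBABABABAAAA  (n_A = 8, n_B = 8)
Step 2: Count runs R = 10.
Step 3: Under H0 (random ordering), E[R] = 2*n_A*n_B/(n_A+n_B) + 1 = 2*8*8/16 + 1 = 9.0000.
        Var[R] = 2*n_A*n_B*(2*n_A*n_B - n_A - n_B) / ((n_A+n_B)^2 * (n_A+n_B-1)) = 14336/3840 = 3.7333.
        SD[R] = 1.9322.
Step 4: Continuity-corrected z = (R - 0.5 - E[R]) / SD[R] = (10 - 0.5 - 9.0000) / 1.9322 = 0.2588.
Step 5: Two-sided p-value via normal approximation = 2*(1 - Phi(|z|)) = 0.795809.
Step 6: alpha = 0.05. fail to reject H0.

R = 10, z = 0.2588, p = 0.795809, fail to reject H0.


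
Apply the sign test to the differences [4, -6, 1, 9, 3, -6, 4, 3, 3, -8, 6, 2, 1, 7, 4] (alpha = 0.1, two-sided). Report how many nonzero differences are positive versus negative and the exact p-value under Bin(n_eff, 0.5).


Step 1: Discard zero differences. Original n = 15; n_eff = number of nonzero differences = 15.
Nonzero differences (with sign): +4, -6, +1, +9, +3, -6, +4, +3, +3, -8, +6, +2, +1, +7, +4
Step 2: Count signs: positive = 12, negative = 3.
Step 3: Under H0: P(positive) = 0.5, so the number of positives S ~ Bin(15, 0.5).
Step 4: Two-sided exact p-value = sum of Bin(15,0.5) probabilities at or below the observed probability = 0.035156.
Step 5: alpha = 0.1. reject H0.

n_eff = 15, pos = 12, neg = 3, p = 0.035156, reject H0.


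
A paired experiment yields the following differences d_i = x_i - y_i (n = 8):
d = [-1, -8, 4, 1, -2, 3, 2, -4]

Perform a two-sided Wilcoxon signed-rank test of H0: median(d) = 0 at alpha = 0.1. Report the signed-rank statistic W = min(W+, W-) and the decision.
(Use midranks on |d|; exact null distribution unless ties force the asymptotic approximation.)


Step 1: Drop any zero differences (none here) and take |d_i|.
|d| = [1, 8, 4, 1, 2, 3, 2, 4]
Step 2: Midrank |d_i| (ties get averaged ranks).
ranks: |1|->1.5, |8|->8, |4|->6.5, |1|->1.5, |2|->3.5, |3|->5, |2|->3.5, |4|->6.5
Step 3: Attach original signs; sum ranks with positive sign and with negative sign.
W+ = 6.5 + 1.5 + 5 + 3.5 = 16.5
W- = 1.5 + 8 + 3.5 + 6.5 = 19.5
(Check: W+ + W- = 36 should equal n(n+1)/2 = 36.)
Step 4: Test statistic W = min(W+, W-) = 16.5.
Step 5: Ties in |d|, so use the tie-corrected normal approximation.
        E[W] = n(n+1)/4 = 8*9/4 = 18.
        Tie groups: |d|=1 (t=2), |d|=2 (t=2), |d|=4 (t=2); sum(t^3 - t) = 18.
        Var[W] = n(n+1)(2n+1)/24 - sum(t^3-t)/48 = 1224/24 - 18/48 = 50.625.
        z = (W - E[W]) / sqrt(Var[W]) = (16.5 - 18) / 7.1151 = -0.2108.
        Two-sided p = 2*Phi(z) = 0.833029.
Step 6: alpha = 0.1. fail to reject H0.

W+ = 16.5, W- = 19.5, W = min = 16.5, p = 0.833029, fail to reject H0.


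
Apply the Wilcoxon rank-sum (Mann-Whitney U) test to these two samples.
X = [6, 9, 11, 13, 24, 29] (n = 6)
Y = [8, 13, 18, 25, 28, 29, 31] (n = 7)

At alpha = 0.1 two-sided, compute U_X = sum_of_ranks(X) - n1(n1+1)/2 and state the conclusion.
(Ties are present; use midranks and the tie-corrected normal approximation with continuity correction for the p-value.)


Step 1: Combine and sort all 13 observations; assign midranks.
sorted (value, group): (6,X), (8,Y), (9,X), (11,X), (13,X), (13,Y), (18,Y), (24,X), (25,Y), (28,Y), (29,X), (29,Y), (31,Y)
ranks: 6->1, 8->2, 9->3, 11->4, 13->5.5, 13->5.5, 18->7, 24->8, 25->9, 28->10, 29->11.5, 29->11.5, 31->13
Step 2: Rank sum for X: R1 = 1 + 3 + 4 + 5.5 + 8 + 11.5 = 33.
Step 3: U_X = R1 - n1(n1+1)/2 = 33 - 6*7/2 = 33 - 21 = 12.
       U_Y = n1*n2 - U_X = 42 - 12 = 30.
Step 4: Ties are present, so use the tie-corrected normal approximation (with continuity correction) for the p-value.
Step 5: p-value = 0.223363; compare to alpha = 0.1. fail to reject H0.

U_X = 12, p = 0.223363, fail to reject H0 at alpha = 0.1.


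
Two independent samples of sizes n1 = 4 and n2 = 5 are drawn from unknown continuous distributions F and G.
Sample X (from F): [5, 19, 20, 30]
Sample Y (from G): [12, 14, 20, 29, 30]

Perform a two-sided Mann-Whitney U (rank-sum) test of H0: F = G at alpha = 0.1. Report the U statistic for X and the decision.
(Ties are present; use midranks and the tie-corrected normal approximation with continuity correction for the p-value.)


Step 1: Combine and sort all 9 observations; assign midranks.
sorted (value, group): (5,X), (12,Y), (14,Y), (19,X), (20,X), (20,Y), (29,Y), (30,X), (30,Y)
ranks: 5->1, 12->2, 14->3, 19->4, 20->5.5, 20->5.5, 29->7, 30->8.5, 30->8.5
Step 2: Rank sum for X: R1 = 1 + 4 + 5.5 + 8.5 = 19.
Step 3: U_X = R1 - n1(n1+1)/2 = 19 - 4*5/2 = 19 - 10 = 9.
       U_Y = n1*n2 - U_X = 20 - 9 = 11.
Step 4: Ties are present, so use the tie-corrected normal approximation (with continuity correction) for the p-value.
Step 5: p-value = 0.901705; compare to alpha = 0.1. fail to reject H0.

U_X = 9, p = 0.901705, fail to reject H0 at alpha = 0.1.


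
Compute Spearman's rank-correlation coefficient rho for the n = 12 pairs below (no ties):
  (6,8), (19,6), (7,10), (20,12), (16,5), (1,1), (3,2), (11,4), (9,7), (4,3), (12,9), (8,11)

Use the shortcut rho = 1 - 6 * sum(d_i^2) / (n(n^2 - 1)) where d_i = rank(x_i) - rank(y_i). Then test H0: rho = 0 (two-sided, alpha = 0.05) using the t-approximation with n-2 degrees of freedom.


Step 1: Rank x and y separately (midranks; no ties here).
rank(x): 6->4, 19->11, 7->5, 20->12, 16->10, 1->1, 3->2, 11->8, 9->7, 4->3, 12->9, 8->6
rank(y): 8->8, 6->6, 10->10, 12->12, 5->5, 1->1, 2->2, 4->4, 7->7, 3->3, 9->9, 11->11
Step 2: d_i = R_x(i) - R_y(i); compute d_i^2.
  (4-8)^2=16, (11-6)^2=25, (5-10)^2=25, (12-12)^2=0, (10-5)^2=25, (1-1)^2=0, (2-2)^2=0, (8-4)^2=16, (7-7)^2=0, (3-3)^2=0, (9-9)^2=0, (6-11)^2=25
sum(d^2) = 132.
Step 3: rho = 1 - 6*132 / (12*(12^2 - 1)) = 1 - 792/1716 = 0.538462.
Step 4: Under H0, t = rho * sqrt((n-2)/(1-rho^2)) = 2.0207 ~ t(10).
Step 5: Two-sided p-value from the t-distribution with 10 df = 0.070894.
Step 6: alpha = 0.05. fail to reject H0.

rho = 0.5385, p = 0.070894, fail to reject H0 at alpha = 0.05.


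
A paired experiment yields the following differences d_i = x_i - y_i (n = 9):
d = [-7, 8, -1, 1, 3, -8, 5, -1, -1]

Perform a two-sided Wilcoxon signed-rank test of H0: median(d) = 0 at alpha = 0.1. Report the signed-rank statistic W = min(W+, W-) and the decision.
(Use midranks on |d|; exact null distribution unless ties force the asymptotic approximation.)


Step 1: Drop any zero differences (none here) and take |d_i|.
|d| = [7, 8, 1, 1, 3, 8, 5, 1, 1]
Step 2: Midrank |d_i| (ties get averaged ranks).
ranks: |7|->7, |8|->8.5, |1|->2.5, |1|->2.5, |3|->5, |8|->8.5, |5|->6, |1|->2.5, |1|->2.5
Step 3: Attach original signs; sum ranks with positive sign and with negative sign.
W+ = 8.5 + 2.5 + 5 + 6 = 22
W- = 7 + 2.5 + 8.5 + 2.5 + 2.5 = 23
(Check: W+ + W- = 45 should equal n(n+1)/2 = 45.)
Step 4: Test statistic W = min(W+, W-) = 22.
Step 5: Ties in |d|, so use the tie-corrected normal approximation.
        E[W] = n(n+1)/4 = 9*10/4 = 22.5.
        Tie groups: |d|=1 (t=4), |d|=8 (t=2); sum(t^3 - t) = 66.
        Var[W] = n(n+1)(2n+1)/24 - sum(t^3-t)/48 = 1710/24 - 66/48 = 69.875.
        z = (W - E[W]) / sqrt(Var[W]) = (22 - 22.5) / 8.3591 = -0.0598.
        Two-sided p = 2*Phi(z) = 0.952303.
Step 6: alpha = 0.1. fail to reject H0.

W+ = 22, W- = 23, W = min = 22, p = 0.952303, fail to reject H0.


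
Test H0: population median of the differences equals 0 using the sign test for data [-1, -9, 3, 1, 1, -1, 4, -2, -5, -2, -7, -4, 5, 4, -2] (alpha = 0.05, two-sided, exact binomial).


Step 1: Discard zero differences. Original n = 15; n_eff = number of nonzero differences = 15.
Nonzero differences (with sign): -1, -9, +3, +1, +1, -1, +4, -2, -5, -2, -7, -4, +5, +4, -2
Step 2: Count signs: positive = 6, negative = 9.
Step 3: Under H0: P(positive) = 0.5, so the number of positives S ~ Bin(15, 0.5).
Step 4: Two-sided exact p-value = sum of Bin(15,0.5) probabilities at or below the observed probability = 0.607239.
Step 5: alpha = 0.05. fail to reject H0.

n_eff = 15, pos = 6, neg = 9, p = 0.607239, fail to reject H0.


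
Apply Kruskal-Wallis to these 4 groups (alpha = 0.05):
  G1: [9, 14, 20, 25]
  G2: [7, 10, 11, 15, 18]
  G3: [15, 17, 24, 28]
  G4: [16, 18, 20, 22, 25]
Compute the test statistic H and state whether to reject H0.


Step 1: Combine all N = 18 observations and assign midranks.
sorted (value, group, rank): (7,G2,1), (9,G1,2), (10,G2,3), (11,G2,4), (14,G1,5), (15,G2,6.5), (15,G3,6.5), (16,G4,8), (17,G3,9), (18,G2,10.5), (18,G4,10.5), (20,G1,12.5), (20,G4,12.5), (22,G4,14), (24,G3,15), (25,G1,16.5), (25,G4,16.5), (28,G3,18)
Step 2: Sum ranks within each group.
R_1 = 36 (n_1 = 4)
R_2 = 25 (n_2 = 5)
R_3 = 48.5 (n_3 = 4)
R_4 = 61.5 (n_4 = 5)
Step 3: H = 12/(N(N+1)) * sum(R_i^2/n_i) - 3(N+1)
     = 12/(18*19) * (36^2/4 + 25^2/5 + 48.5^2/4 + 61.5^2/5) - 3*19
     = 0.035088 * 1793.51 - 57
     = 5.930263.
Step 4: Ties present; correction factor C = 1 - 24/(18^3 - 18) = 0.995872. Corrected H = 5.930263 / 0.995872 = 5.954845.
Step 5: Under H0, H ~ chi^2(3); p-value = 0.113828.
Step 6: alpha = 0.05. fail to reject H0.

H = 5.9548, df = 3, p = 0.113828, fail to reject H0.


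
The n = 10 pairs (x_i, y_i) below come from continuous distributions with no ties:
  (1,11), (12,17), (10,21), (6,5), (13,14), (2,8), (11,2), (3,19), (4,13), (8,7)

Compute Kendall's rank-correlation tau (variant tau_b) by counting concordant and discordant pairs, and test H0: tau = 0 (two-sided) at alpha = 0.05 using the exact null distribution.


Step 1: Enumerate the 45 unordered pairs (i,j) with i<j and classify each by sign(x_j-x_i) * sign(y_j-y_i).
  (1,2):dx=+11,dy=+6->C; (1,3):dx=+9,dy=+10->C; (1,4):dx=+5,dy=-6->D; (1,5):dx=+12,dy=+3->C
  (1,6):dx=+1,dy=-3->D; (1,7):dx=+10,dy=-9->D; (1,8):dx=+2,dy=+8->C; (1,9):dx=+3,dy=+2->C
  (1,10):dx=+7,dy=-4->D; (2,3):dx=-2,dy=+4->D; (2,4):dx=-6,dy=-12->C; (2,5):dx=+1,dy=-3->D
  (2,6):dx=-10,dy=-9->C; (2,7):dx=-1,dy=-15->C; (2,8):dx=-9,dy=+2->D; (2,9):dx=-8,dy=-4->C
  (2,10):dx=-4,dy=-10->C; (3,4):dx=-4,dy=-16->C; (3,5):dx=+3,dy=-7->D; (3,6):dx=-8,dy=-13->C
  (3,7):dx=+1,dy=-19->D; (3,8):dx=-7,dy=-2->C; (3,9):dx=-6,dy=-8->C; (3,10):dx=-2,dy=-14->C
  (4,5):dx=+7,dy=+9->C; (4,6):dx=-4,dy=+3->D; (4,7):dx=+5,dy=-3->D; (4,8):dx=-3,dy=+14->D
  (4,9):dx=-2,dy=+8->D; (4,10):dx=+2,dy=+2->C; (5,6):dx=-11,dy=-6->C; (5,7):dx=-2,dy=-12->C
  (5,8):dx=-10,dy=+5->D; (5,9):dx=-9,dy=-1->C; (5,10):dx=-5,dy=-7->C; (6,7):dx=+9,dy=-6->D
  (6,8):dx=+1,dy=+11->C; (6,9):dx=+2,dy=+5->C; (6,10):dx=+6,dy=-1->D; (7,8):dx=-8,dy=+17->D
  (7,9):dx=-7,dy=+11->D; (7,10):dx=-3,dy=+5->D; (8,9):dx=+1,dy=-6->D; (8,10):dx=+5,dy=-12->D
  (9,10):dx=+4,dy=-6->D
Step 2: C = 23, D = 22, total pairs = 45.
Step 3: tau = (C - D)/(n(n-1)/2) = (23 - 22)/45 = 0.022222.
Step 4: Exact two-sided p-value (enumerate n! = 3628800 permutations of y under H0): p = 1.000000.
Step 5: alpha = 0.05. fail to reject H0.

tau_b = 0.0222 (C=23, D=22), p = 1.000000, fail to reject H0.


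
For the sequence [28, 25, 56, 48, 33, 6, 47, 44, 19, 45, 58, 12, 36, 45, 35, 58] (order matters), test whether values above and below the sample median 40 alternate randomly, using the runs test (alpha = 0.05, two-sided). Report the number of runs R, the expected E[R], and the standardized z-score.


Step 1: Compute median = 40; label A = above, B = below.
Labels in order: BBAABBAABAABBABA  (n_A = 8, n_B = 8)
Step 2: Count runs R = 10.
Step 3: Under H0 (random ordering), E[R] = 2*n_A*n_B/(n_A+n_B) + 1 = 2*8*8/16 + 1 = 9.0000.
        Var[R] = 2*n_A*n_B*(2*n_A*n_B - n_A - n_B) / ((n_A+n_B)^2 * (n_A+n_B-1)) = 14336/3840 = 3.7333.
        SD[R] = 1.9322.
Step 4: Continuity-corrected z = (R - 0.5 - E[R]) / SD[R] = (10 - 0.5 - 9.0000) / 1.9322 = 0.2588.
Step 5: Two-sided p-value via normal approximation = 2*(1 - Phi(|z|)) = 0.795809.
Step 6: alpha = 0.05. fail to reject H0.

R = 10, z = 0.2588, p = 0.795809, fail to reject H0.


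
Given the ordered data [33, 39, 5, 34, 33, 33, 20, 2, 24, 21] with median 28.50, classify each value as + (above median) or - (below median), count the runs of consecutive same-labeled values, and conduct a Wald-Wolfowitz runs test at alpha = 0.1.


Step 1: Compute median = 28.50; label A = above, B = below.
Labels in order: AABAAABBBB  (n_A = 5, n_B = 5)
Step 2: Count runs R = 4.
Step 3: Under H0 (random ordering), E[R] = 2*n_A*n_B/(n_A+n_B) + 1 = 2*5*5/10 + 1 = 6.0000.
        Var[R] = 2*n_A*n_B*(2*n_A*n_B - n_A - n_B) / ((n_A+n_B)^2 * (n_A+n_B-1)) = 2000/900 = 2.2222.
        SD[R] = 1.4907.
Step 4: Continuity-corrected z = (R + 0.5 - E[R]) / SD[R] = (4 + 0.5 - 6.0000) / 1.4907 = -1.0062.
Step 5: Two-sided p-value via normal approximation = 2*(1 - Phi(|z|)) = 0.314305.
Step 6: alpha = 0.1. fail to reject H0.

R = 4, z = -1.0062, p = 0.314305, fail to reject H0.


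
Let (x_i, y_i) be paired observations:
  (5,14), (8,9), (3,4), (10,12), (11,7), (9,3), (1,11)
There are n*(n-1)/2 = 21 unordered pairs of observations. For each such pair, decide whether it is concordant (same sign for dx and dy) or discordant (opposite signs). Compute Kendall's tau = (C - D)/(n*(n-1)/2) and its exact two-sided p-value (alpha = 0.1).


Step 1: Enumerate the 21 unordered pairs (i,j) with i<j and classify each by sign(x_j-x_i) * sign(y_j-y_i).
  (1,2):dx=+3,dy=-5->D; (1,3):dx=-2,dy=-10->C; (1,4):dx=+5,dy=-2->D; (1,5):dx=+6,dy=-7->D
  (1,6):dx=+4,dy=-11->D; (1,7):dx=-4,dy=-3->C; (2,3):dx=-5,dy=-5->C; (2,4):dx=+2,dy=+3->C
  (2,5):dx=+3,dy=-2->D; (2,6):dx=+1,dy=-6->D; (2,7):dx=-7,dy=+2->D; (3,4):dx=+7,dy=+8->C
  (3,5):dx=+8,dy=+3->C; (3,6):dx=+6,dy=-1->D; (3,7):dx=-2,dy=+7->D; (4,5):dx=+1,dy=-5->D
  (4,6):dx=-1,dy=-9->C; (4,7):dx=-9,dy=-1->C; (5,6):dx=-2,dy=-4->C; (5,7):dx=-10,dy=+4->D
  (6,7):dx=-8,dy=+8->D
Step 2: C = 9, D = 12, total pairs = 21.
Step 3: tau = (C - D)/(n(n-1)/2) = (9 - 12)/21 = -0.142857.
Step 4: Exact two-sided p-value (enumerate n! = 5040 permutations of y under H0): p = 0.772619.
Step 5: alpha = 0.1. fail to reject H0.

tau_b = -0.1429 (C=9, D=12), p = 0.772619, fail to reject H0.


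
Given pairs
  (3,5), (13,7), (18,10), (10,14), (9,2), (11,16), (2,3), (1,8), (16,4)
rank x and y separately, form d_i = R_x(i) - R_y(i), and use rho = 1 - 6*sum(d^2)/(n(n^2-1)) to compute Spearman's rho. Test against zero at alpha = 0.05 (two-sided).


Step 1: Rank x and y separately (midranks; no ties here).
rank(x): 3->3, 13->7, 18->9, 10->5, 9->4, 11->6, 2->2, 1->1, 16->8
rank(y): 5->4, 7->5, 10->7, 14->8, 2->1, 16->9, 3->2, 8->6, 4->3
Step 2: d_i = R_x(i) - R_y(i); compute d_i^2.
  (3-4)^2=1, (7-5)^2=4, (9-7)^2=4, (5-8)^2=9, (4-1)^2=9, (6-9)^2=9, (2-2)^2=0, (1-6)^2=25, (8-3)^2=25
sum(d^2) = 86.
Step 3: rho = 1 - 6*86 / (9*(9^2 - 1)) = 1 - 516/720 = 0.283333.
Step 4: Under H0, t = rho * sqrt((n-2)/(1-rho^2)) = 0.7817 ~ t(7).
Step 5: Two-sided p-value from the t-distribution with 7 df = 0.460030.
Step 6: alpha = 0.05. fail to reject H0.

rho = 0.2833, p = 0.460030, fail to reject H0 at alpha = 0.05.


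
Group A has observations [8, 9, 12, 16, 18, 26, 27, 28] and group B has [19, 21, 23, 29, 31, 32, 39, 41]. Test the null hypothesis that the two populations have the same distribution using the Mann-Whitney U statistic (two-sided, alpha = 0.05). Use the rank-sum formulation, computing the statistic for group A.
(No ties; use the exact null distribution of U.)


Step 1: Combine and sort all 16 observations; assign midranks.
sorted (value, group): (8,X), (9,X), (12,X), (16,X), (18,X), (19,Y), (21,Y), (23,Y), (26,X), (27,X), (28,X), (29,Y), (31,Y), (32,Y), (39,Y), (41,Y)
ranks: 8->1, 9->2, 12->3, 16->4, 18->5, 19->6, 21->7, 23->8, 26->9, 27->10, 28->11, 29->12, 31->13, 32->14, 39->15, 41->16
Step 2: Rank sum for X: R1 = 1 + 2 + 3 + 4 + 5 + 9 + 10 + 11 = 45.
Step 3: U_X = R1 - n1(n1+1)/2 = 45 - 8*9/2 = 45 - 36 = 9.
       U_Y = n1*n2 - U_X = 64 - 9 = 55.
Step 4: No ties, so the exact null distribution of U (based on enumerating the C(16,8) = 12870 equally likely rank assignments) gives the two-sided p-value.
Step 5: p-value = 0.014763; compare to alpha = 0.05. reject H0.

U_X = 9, p = 0.014763, reject H0 at alpha = 0.05.


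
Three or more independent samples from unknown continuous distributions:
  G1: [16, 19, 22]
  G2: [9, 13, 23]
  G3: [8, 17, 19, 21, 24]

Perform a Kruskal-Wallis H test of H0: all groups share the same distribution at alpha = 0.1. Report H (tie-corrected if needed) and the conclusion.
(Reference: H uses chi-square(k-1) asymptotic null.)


Step 1: Combine all N = 11 observations and assign midranks.
sorted (value, group, rank): (8,G3,1), (9,G2,2), (13,G2,3), (16,G1,4), (17,G3,5), (19,G1,6.5), (19,G3,6.5), (21,G3,8), (22,G1,9), (23,G2,10), (24,G3,11)
Step 2: Sum ranks within each group.
R_1 = 19.5 (n_1 = 3)
R_2 = 15 (n_2 = 3)
R_3 = 31.5 (n_3 = 5)
Step 3: H = 12/(N(N+1)) * sum(R_i^2/n_i) - 3(N+1)
     = 12/(11*12) * (19.5^2/3 + 15^2/3 + 31.5^2/5) - 3*12
     = 0.090909 * 400.2 - 36
     = 0.381818.
Step 4: Ties present; correction factor C = 1 - 6/(11^3 - 11) = 0.995455. Corrected H = 0.381818 / 0.995455 = 0.383562.
Step 5: Under H0, H ~ chi^2(2); p-value = 0.825488.
Step 6: alpha = 0.1. fail to reject H0.

H = 0.3836, df = 2, p = 0.825488, fail to reject H0.


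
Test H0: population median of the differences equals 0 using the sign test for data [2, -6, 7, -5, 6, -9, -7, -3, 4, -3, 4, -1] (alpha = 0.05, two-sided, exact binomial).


Step 1: Discard zero differences. Original n = 12; n_eff = number of nonzero differences = 12.
Nonzero differences (with sign): +2, -6, +7, -5, +6, -9, -7, -3, +4, -3, +4, -1
Step 2: Count signs: positive = 5, negative = 7.
Step 3: Under H0: P(positive) = 0.5, so the number of positives S ~ Bin(12, 0.5).
Step 4: Two-sided exact p-value = sum of Bin(12,0.5) probabilities at or below the observed probability = 0.774414.
Step 5: alpha = 0.05. fail to reject H0.

n_eff = 12, pos = 5, neg = 7, p = 0.774414, fail to reject H0.


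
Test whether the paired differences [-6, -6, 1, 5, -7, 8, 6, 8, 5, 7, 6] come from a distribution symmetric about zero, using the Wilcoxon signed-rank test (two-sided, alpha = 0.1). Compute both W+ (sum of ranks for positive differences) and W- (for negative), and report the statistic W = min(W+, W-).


Step 1: Drop any zero differences (none here) and take |d_i|.
|d| = [6, 6, 1, 5, 7, 8, 6, 8, 5, 7, 6]
Step 2: Midrank |d_i| (ties get averaged ranks).
ranks: |6|->5.5, |6|->5.5, |1|->1, |5|->2.5, |7|->8.5, |8|->10.5, |6|->5.5, |8|->10.5, |5|->2.5, |7|->8.5, |6|->5.5
Step 3: Attach original signs; sum ranks with positive sign and with negative sign.
W+ = 1 + 2.5 + 10.5 + 5.5 + 10.5 + 2.5 + 8.5 + 5.5 = 46.5
W- = 5.5 + 5.5 + 8.5 = 19.5
(Check: W+ + W- = 66 should equal n(n+1)/2 = 66.)
Step 4: Test statistic W = min(W+, W-) = 19.5.
Step 5: Ties in |d|, so use the tie-corrected normal approximation.
        E[W] = n(n+1)/4 = 11*12/4 = 33.
        Tie groups: |d|=5 (t=2), |d|=6 (t=4), |d|=7 (t=2), |d|=8 (t=2); sum(t^3 - t) = 78.
        Var[W] = n(n+1)(2n+1)/24 - sum(t^3-t)/48 = 3036/24 - 78/48 = 124.875.
        z = (W - E[W]) / sqrt(Var[W]) = (19.5 - 33) / 11.1747 = -1.2081.
        Two-sided p = 2*Phi(z) = 0.227016.
Step 6: alpha = 0.1. fail to reject H0.

W+ = 46.5, W- = 19.5, W = min = 19.5, p = 0.227016, fail to reject H0.


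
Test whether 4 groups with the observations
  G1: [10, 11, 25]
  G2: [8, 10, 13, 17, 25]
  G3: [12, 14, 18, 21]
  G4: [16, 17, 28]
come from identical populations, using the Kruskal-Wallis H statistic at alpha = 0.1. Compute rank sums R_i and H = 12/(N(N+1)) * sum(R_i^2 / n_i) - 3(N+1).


Step 1: Combine all N = 15 observations and assign midranks.
sorted (value, group, rank): (8,G2,1), (10,G1,2.5), (10,G2,2.5), (11,G1,4), (12,G3,5), (13,G2,6), (14,G3,7), (16,G4,8), (17,G2,9.5), (17,G4,9.5), (18,G3,11), (21,G3,12), (25,G1,13.5), (25,G2,13.5), (28,G4,15)
Step 2: Sum ranks within each group.
R_1 = 20 (n_1 = 3)
R_2 = 32.5 (n_2 = 5)
R_3 = 35 (n_3 = 4)
R_4 = 32.5 (n_4 = 3)
Step 3: H = 12/(N(N+1)) * sum(R_i^2/n_i) - 3(N+1)
     = 12/(15*16) * (20^2/3 + 32.5^2/5 + 35^2/4 + 32.5^2/3) - 3*16
     = 0.050000 * 1002.92 - 48
     = 2.145833.
Step 4: Ties present; correction factor C = 1 - 18/(15^3 - 15) = 0.994643. Corrected H = 2.145833 / 0.994643 = 2.157391.
Step 5: Under H0, H ~ chi^2(3); p-value = 0.540390.
Step 6: alpha = 0.1. fail to reject H0.

H = 2.1574, df = 3, p = 0.540390, fail to reject H0.


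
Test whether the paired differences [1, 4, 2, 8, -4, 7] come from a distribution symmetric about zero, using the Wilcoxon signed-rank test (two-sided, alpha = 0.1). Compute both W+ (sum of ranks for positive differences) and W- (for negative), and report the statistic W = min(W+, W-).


Step 1: Drop any zero differences (none here) and take |d_i|.
|d| = [1, 4, 2, 8, 4, 7]
Step 2: Midrank |d_i| (ties get averaged ranks).
ranks: |1|->1, |4|->3.5, |2|->2, |8|->6, |4|->3.5, |7|->5
Step 3: Attach original signs; sum ranks with positive sign and with negative sign.
W+ = 1 + 3.5 + 2 + 6 + 5 = 17.5
W- = 3.5 = 3.5
(Check: W+ + W- = 21 should equal n(n+1)/2 = 21.)
Step 4: Test statistic W = min(W+, W-) = 3.5.
Step 5: Ties in |d|, so use the tie-corrected normal approximation.
        E[W] = n(n+1)/4 = 6*7/4 = 10.5.
        Tie groups: |d|=4 (t=2); sum(t^3 - t) = 6.
        Var[W] = n(n+1)(2n+1)/24 - sum(t^3-t)/48 = 546/24 - 6/48 = 22.625.
        z = (W - E[W]) / sqrt(Var[W]) = (3.5 - 10.5) / 4.7566 = -1.4716.
        Two-sided p = 2*Phi(z) = 0.141116.
Step 6: alpha = 0.1. fail to reject H0.

W+ = 17.5, W- = 3.5, W = min = 3.5, p = 0.141116, fail to reject H0.


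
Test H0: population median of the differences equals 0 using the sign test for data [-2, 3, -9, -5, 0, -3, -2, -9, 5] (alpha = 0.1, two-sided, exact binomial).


Step 1: Discard zero differences. Original n = 9; n_eff = number of nonzero differences = 8.
Nonzero differences (with sign): -2, +3, -9, -5, -3, -2, -9, +5
Step 2: Count signs: positive = 2, negative = 6.
Step 3: Under H0: P(positive) = 0.5, so the number of positives S ~ Bin(8, 0.5).
Step 4: Two-sided exact p-value = sum of Bin(8,0.5) probabilities at or below the observed probability = 0.289062.
Step 5: alpha = 0.1. fail to reject H0.

n_eff = 8, pos = 2, neg = 6, p = 0.289062, fail to reject H0.


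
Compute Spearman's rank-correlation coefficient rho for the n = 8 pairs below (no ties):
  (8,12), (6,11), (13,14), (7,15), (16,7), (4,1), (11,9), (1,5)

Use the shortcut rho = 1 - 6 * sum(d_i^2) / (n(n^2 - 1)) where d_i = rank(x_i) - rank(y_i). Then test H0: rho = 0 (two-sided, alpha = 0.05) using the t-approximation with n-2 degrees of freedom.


Step 1: Rank x and y separately (midranks; no ties here).
rank(x): 8->5, 6->3, 13->7, 7->4, 16->8, 4->2, 11->6, 1->1
rank(y): 12->6, 11->5, 14->7, 15->8, 7->3, 1->1, 9->4, 5->2
Step 2: d_i = R_x(i) - R_y(i); compute d_i^2.
  (5-6)^2=1, (3-5)^2=4, (7-7)^2=0, (4-8)^2=16, (8-3)^2=25, (2-1)^2=1, (6-4)^2=4, (1-2)^2=1
sum(d^2) = 52.
Step 3: rho = 1 - 6*52 / (8*(8^2 - 1)) = 1 - 312/504 = 0.380952.
Step 4: Under H0, t = rho * sqrt((n-2)/(1-rho^2)) = 1.0092 ~ t(6).
Step 5: Two-sided p-value from the t-distribution with 6 df = 0.351813.
Step 6: alpha = 0.05. fail to reject H0.

rho = 0.3810, p = 0.351813, fail to reject H0 at alpha = 0.05.


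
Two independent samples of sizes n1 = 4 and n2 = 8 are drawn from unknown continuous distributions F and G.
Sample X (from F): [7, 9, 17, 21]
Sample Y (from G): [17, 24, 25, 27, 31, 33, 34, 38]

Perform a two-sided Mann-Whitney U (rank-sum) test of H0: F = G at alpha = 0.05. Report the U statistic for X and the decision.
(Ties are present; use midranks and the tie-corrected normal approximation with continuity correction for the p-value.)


Step 1: Combine and sort all 12 observations; assign midranks.
sorted (value, group): (7,X), (9,X), (17,X), (17,Y), (21,X), (24,Y), (25,Y), (27,Y), (31,Y), (33,Y), (34,Y), (38,Y)
ranks: 7->1, 9->2, 17->3.5, 17->3.5, 21->5, 24->6, 25->7, 27->8, 31->9, 33->10, 34->11, 38->12
Step 2: Rank sum for X: R1 = 1 + 2 + 3.5 + 5 = 11.5.
Step 3: U_X = R1 - n1(n1+1)/2 = 11.5 - 4*5/2 = 11.5 - 10 = 1.5.
       U_Y = n1*n2 - U_X = 32 - 1.5 = 30.5.
Step 4: Ties are present, so use the tie-corrected normal approximation (with continuity correction) for the p-value.
Step 5: p-value = 0.017221; compare to alpha = 0.05. reject H0.

U_X = 1.5, p = 0.017221, reject H0 at alpha = 0.05.


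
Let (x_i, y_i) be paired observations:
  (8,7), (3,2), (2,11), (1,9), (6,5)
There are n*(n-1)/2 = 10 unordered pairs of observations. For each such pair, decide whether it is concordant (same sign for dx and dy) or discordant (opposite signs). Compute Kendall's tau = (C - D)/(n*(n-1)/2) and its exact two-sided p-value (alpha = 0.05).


Step 1: Enumerate the 10 unordered pairs (i,j) with i<j and classify each by sign(x_j-x_i) * sign(y_j-y_i).
  (1,2):dx=-5,dy=-5->C; (1,3):dx=-6,dy=+4->D; (1,4):dx=-7,dy=+2->D; (1,5):dx=-2,dy=-2->C
  (2,3):dx=-1,dy=+9->D; (2,4):dx=-2,dy=+7->D; (2,5):dx=+3,dy=+3->C; (3,4):dx=-1,dy=-2->C
  (3,5):dx=+4,dy=-6->D; (4,5):dx=+5,dy=-4->D
Step 2: C = 4, D = 6, total pairs = 10.
Step 3: tau = (C - D)/(n(n-1)/2) = (4 - 6)/10 = -0.200000.
Step 4: Exact two-sided p-value (enumerate n! = 120 permutations of y under H0): p = 0.816667.
Step 5: alpha = 0.05. fail to reject H0.

tau_b = -0.2000 (C=4, D=6), p = 0.816667, fail to reject H0.


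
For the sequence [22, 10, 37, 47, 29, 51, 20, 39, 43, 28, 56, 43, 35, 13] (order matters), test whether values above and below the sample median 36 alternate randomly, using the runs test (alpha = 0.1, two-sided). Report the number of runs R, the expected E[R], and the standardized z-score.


Step 1: Compute median = 36; label A = above, B = below.
Labels in order: BBAABABAABAABB  (n_A = 7, n_B = 7)
Step 2: Count runs R = 9.
Step 3: Under H0 (random ordering), E[R] = 2*n_A*n_B/(n_A+n_B) + 1 = 2*7*7/14 + 1 = 8.0000.
        Var[R] = 2*n_A*n_B*(2*n_A*n_B - n_A - n_B) / ((n_A+n_B)^2 * (n_A+n_B-1)) = 8232/2548 = 3.2308.
        SD[R] = 1.7974.
Step 4: Continuity-corrected z = (R - 0.5 - E[R]) / SD[R] = (9 - 0.5 - 8.0000) / 1.7974 = 0.2782.
Step 5: Two-sided p-value via normal approximation = 2*(1 - Phi(|z|)) = 0.780879.
Step 6: alpha = 0.1. fail to reject H0.

R = 9, z = 0.2782, p = 0.780879, fail to reject H0.


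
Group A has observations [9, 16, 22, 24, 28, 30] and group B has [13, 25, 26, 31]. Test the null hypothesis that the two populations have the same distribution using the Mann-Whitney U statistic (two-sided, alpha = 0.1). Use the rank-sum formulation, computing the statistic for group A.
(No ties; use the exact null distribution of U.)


Step 1: Combine and sort all 10 observations; assign midranks.
sorted (value, group): (9,X), (13,Y), (16,X), (22,X), (24,X), (25,Y), (26,Y), (28,X), (30,X), (31,Y)
ranks: 9->1, 13->2, 16->3, 22->4, 24->5, 25->6, 26->7, 28->8, 30->9, 31->10
Step 2: Rank sum for X: R1 = 1 + 3 + 4 + 5 + 8 + 9 = 30.
Step 3: U_X = R1 - n1(n1+1)/2 = 30 - 6*7/2 = 30 - 21 = 9.
       U_Y = n1*n2 - U_X = 24 - 9 = 15.
Step 4: No ties, so the exact null distribution of U (based on enumerating the C(10,6) = 210 equally likely rank assignments) gives the two-sided p-value.
Step 5: p-value = 0.609524; compare to alpha = 0.1. fail to reject H0.

U_X = 9, p = 0.609524, fail to reject H0 at alpha = 0.1.


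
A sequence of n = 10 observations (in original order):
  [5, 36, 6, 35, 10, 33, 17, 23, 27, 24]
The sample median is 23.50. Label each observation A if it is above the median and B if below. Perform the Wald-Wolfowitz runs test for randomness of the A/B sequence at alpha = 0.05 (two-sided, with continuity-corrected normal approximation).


Step 1: Compute median = 23.50; label A = above, B = below.
Labels in order: BABABABBAA  (n_A = 5, n_B = 5)
Step 2: Count runs R = 8.
Step 3: Under H0 (random ordering), E[R] = 2*n_A*n_B/(n_A+n_B) + 1 = 2*5*5/10 + 1 = 6.0000.
        Var[R] = 2*n_A*n_B*(2*n_A*n_B - n_A - n_B) / ((n_A+n_B)^2 * (n_A+n_B-1)) = 2000/900 = 2.2222.
        SD[R] = 1.4907.
Step 4: Continuity-corrected z = (R - 0.5 - E[R]) / SD[R] = (8 - 0.5 - 6.0000) / 1.4907 = 1.0062.
Step 5: Two-sided p-value via normal approximation = 2*(1 - Phi(|z|)) = 0.314305.
Step 6: alpha = 0.05. fail to reject H0.

R = 8, z = 1.0062, p = 0.314305, fail to reject H0.


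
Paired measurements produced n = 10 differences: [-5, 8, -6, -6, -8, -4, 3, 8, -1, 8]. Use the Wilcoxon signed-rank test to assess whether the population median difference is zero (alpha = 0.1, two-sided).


Step 1: Drop any zero differences (none here) and take |d_i|.
|d| = [5, 8, 6, 6, 8, 4, 3, 8, 1, 8]
Step 2: Midrank |d_i| (ties get averaged ranks).
ranks: |5|->4, |8|->8.5, |6|->5.5, |6|->5.5, |8|->8.5, |4|->3, |3|->2, |8|->8.5, |1|->1, |8|->8.5
Step 3: Attach original signs; sum ranks with positive sign and with negative sign.
W+ = 8.5 + 2 + 8.5 + 8.5 = 27.5
W- = 4 + 5.5 + 5.5 + 8.5 + 3 + 1 = 27.5
(Check: W+ + W- = 55 should equal n(n+1)/2 = 55.)
Step 4: Test statistic W = min(W+, W-) = 27.5.
Step 5: Ties in |d|, so use the tie-corrected normal approximation.
        E[W] = n(n+1)/4 = 10*11/4 = 27.5.
        Tie groups: |d|=6 (t=2), |d|=8 (t=4); sum(t^3 - t) = 66.
        Var[W] = n(n+1)(2n+1)/24 - sum(t^3-t)/48 = 2310/24 - 66/48 = 94.875.
        z = (W - E[W]) / sqrt(Var[W]) = (27.5 - 27.5) / 9.7404 = 0.0000.
        Two-sided p = 2*Phi(z) = 1.000000.
Step 6: alpha = 0.1. fail to reject H0.

W+ = 27.5, W- = 27.5, W = min = 27.5, p = 1.000000, fail to reject H0.


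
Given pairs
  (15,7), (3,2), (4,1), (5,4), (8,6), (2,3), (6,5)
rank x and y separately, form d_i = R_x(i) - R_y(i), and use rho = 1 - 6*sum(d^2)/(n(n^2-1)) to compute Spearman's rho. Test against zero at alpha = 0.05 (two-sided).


Step 1: Rank x and y separately (midranks; no ties here).
rank(x): 15->7, 3->2, 4->3, 5->4, 8->6, 2->1, 6->5
rank(y): 7->7, 2->2, 1->1, 4->4, 6->6, 3->3, 5->5
Step 2: d_i = R_x(i) - R_y(i); compute d_i^2.
  (7-7)^2=0, (2-2)^2=0, (3-1)^2=4, (4-4)^2=0, (6-6)^2=0, (1-3)^2=4, (5-5)^2=0
sum(d^2) = 8.
Step 3: rho = 1 - 6*8 / (7*(7^2 - 1)) = 1 - 48/336 = 0.857143.
Step 4: Under H0, t = rho * sqrt((n-2)/(1-rho^2)) = 3.7210 ~ t(5).
Step 5: Two-sided p-value from the t-distribution with 5 df = 0.013697.
Step 6: alpha = 0.05. reject H0.

rho = 0.8571, p = 0.013697, reject H0 at alpha = 0.05.


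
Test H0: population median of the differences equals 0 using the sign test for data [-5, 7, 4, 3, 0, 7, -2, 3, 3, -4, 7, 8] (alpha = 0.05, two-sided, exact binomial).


Step 1: Discard zero differences. Original n = 12; n_eff = number of nonzero differences = 11.
Nonzero differences (with sign): -5, +7, +4, +3, +7, -2, +3, +3, -4, +7, +8
Step 2: Count signs: positive = 8, negative = 3.
Step 3: Under H0: P(positive) = 0.5, so the number of positives S ~ Bin(11, 0.5).
Step 4: Two-sided exact p-value = sum of Bin(11,0.5) probabilities at or below the observed probability = 0.226562.
Step 5: alpha = 0.05. fail to reject H0.

n_eff = 11, pos = 8, neg = 3, p = 0.226562, fail to reject H0.


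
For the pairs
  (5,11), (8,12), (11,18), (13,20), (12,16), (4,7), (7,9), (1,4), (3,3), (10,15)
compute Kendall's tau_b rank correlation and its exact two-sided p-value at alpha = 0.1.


Step 1: Enumerate the 45 unordered pairs (i,j) with i<j and classify each by sign(x_j-x_i) * sign(y_j-y_i).
  (1,2):dx=+3,dy=+1->C; (1,3):dx=+6,dy=+7->C; (1,4):dx=+8,dy=+9->C; (1,5):dx=+7,dy=+5->C
  (1,6):dx=-1,dy=-4->C; (1,7):dx=+2,dy=-2->D; (1,8):dx=-4,dy=-7->C; (1,9):dx=-2,dy=-8->C
  (1,10):dx=+5,dy=+4->C; (2,3):dx=+3,dy=+6->C; (2,4):dx=+5,dy=+8->C; (2,5):dx=+4,dy=+4->C
  (2,6):dx=-4,dy=-5->C; (2,7):dx=-1,dy=-3->C; (2,8):dx=-7,dy=-8->C; (2,9):dx=-5,dy=-9->C
  (2,10):dx=+2,dy=+3->C; (3,4):dx=+2,dy=+2->C; (3,5):dx=+1,dy=-2->D; (3,6):dx=-7,dy=-11->C
  (3,7):dx=-4,dy=-9->C; (3,8):dx=-10,dy=-14->C; (3,9):dx=-8,dy=-15->C; (3,10):dx=-1,dy=-3->C
  (4,5):dx=-1,dy=-4->C; (4,6):dx=-9,dy=-13->C; (4,7):dx=-6,dy=-11->C; (4,8):dx=-12,dy=-16->C
  (4,9):dx=-10,dy=-17->C; (4,10):dx=-3,dy=-5->C; (5,6):dx=-8,dy=-9->C; (5,7):dx=-5,dy=-7->C
  (5,8):dx=-11,dy=-12->C; (5,9):dx=-9,dy=-13->C; (5,10):dx=-2,dy=-1->C; (6,7):dx=+3,dy=+2->C
  (6,8):dx=-3,dy=-3->C; (6,9):dx=-1,dy=-4->C; (6,10):dx=+6,dy=+8->C; (7,8):dx=-6,dy=-5->C
  (7,9):dx=-4,dy=-6->C; (7,10):dx=+3,dy=+6->C; (8,9):dx=+2,dy=-1->D; (8,10):dx=+9,dy=+11->C
  (9,10):dx=+7,dy=+12->C
Step 2: C = 42, D = 3, total pairs = 45.
Step 3: tau = (C - D)/(n(n-1)/2) = (42 - 3)/45 = 0.866667.
Step 4: Exact two-sided p-value (enumerate n! = 3628800 permutations of y under H0): p = 0.000115.
Step 5: alpha = 0.1. reject H0.

tau_b = 0.8667 (C=42, D=3), p = 0.000115, reject H0.


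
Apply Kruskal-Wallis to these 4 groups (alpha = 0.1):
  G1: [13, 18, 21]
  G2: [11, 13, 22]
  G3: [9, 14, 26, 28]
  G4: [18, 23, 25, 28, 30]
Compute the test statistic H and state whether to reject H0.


Step 1: Combine all N = 15 observations and assign midranks.
sorted (value, group, rank): (9,G3,1), (11,G2,2), (13,G1,3.5), (13,G2,3.5), (14,G3,5), (18,G1,6.5), (18,G4,6.5), (21,G1,8), (22,G2,9), (23,G4,10), (25,G4,11), (26,G3,12), (28,G3,13.5), (28,G4,13.5), (30,G4,15)
Step 2: Sum ranks within each group.
R_1 = 18 (n_1 = 3)
R_2 = 14.5 (n_2 = 3)
R_3 = 31.5 (n_3 = 4)
R_4 = 56 (n_4 = 5)
Step 3: H = 12/(N(N+1)) * sum(R_i^2/n_i) - 3(N+1)
     = 12/(15*16) * (18^2/3 + 14.5^2/3 + 31.5^2/4 + 56^2/5) - 3*16
     = 0.050000 * 1053.35 - 48
     = 4.667292.
Step 4: Ties present; correction factor C = 1 - 18/(15^3 - 15) = 0.994643. Corrected H = 4.667292 / 0.994643 = 4.692430.
Step 5: Under H0, H ~ chi^2(3); p-value = 0.195755.
Step 6: alpha = 0.1. fail to reject H0.

H = 4.6924, df = 3, p = 0.195755, fail to reject H0.


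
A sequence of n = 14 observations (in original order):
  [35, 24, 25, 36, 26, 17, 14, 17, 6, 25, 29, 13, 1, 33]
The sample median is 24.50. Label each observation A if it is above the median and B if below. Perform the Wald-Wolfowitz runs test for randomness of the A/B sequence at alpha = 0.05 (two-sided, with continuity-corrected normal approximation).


Step 1: Compute median = 24.50; label A = above, B = below.
Labels in order: ABAAABBBBAABBA  (n_A = 7, n_B = 7)
Step 2: Count runs R = 7.
Step 3: Under H0 (random ordering), E[R] = 2*n_A*n_B/(n_A+n_B) + 1 = 2*7*7/14 + 1 = 8.0000.
        Var[R] = 2*n_A*n_B*(2*n_A*n_B - n_A - n_B) / ((n_A+n_B)^2 * (n_A+n_B-1)) = 8232/2548 = 3.2308.
        SD[R] = 1.7974.
Step 4: Continuity-corrected z = (R + 0.5 - E[R]) / SD[R] = (7 + 0.5 - 8.0000) / 1.7974 = -0.2782.
Step 5: Two-sided p-value via normal approximation = 2*(1 - Phi(|z|)) = 0.780879.
Step 6: alpha = 0.05. fail to reject H0.

R = 7, z = -0.2782, p = 0.780879, fail to reject H0.


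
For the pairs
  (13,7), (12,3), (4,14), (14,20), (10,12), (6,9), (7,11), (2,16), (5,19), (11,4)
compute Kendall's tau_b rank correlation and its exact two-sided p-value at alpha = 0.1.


Step 1: Enumerate the 45 unordered pairs (i,j) with i<j and classify each by sign(x_j-x_i) * sign(y_j-y_i).
  (1,2):dx=-1,dy=-4->C; (1,3):dx=-9,dy=+7->D; (1,4):dx=+1,dy=+13->C; (1,5):dx=-3,dy=+5->D
  (1,6):dx=-7,dy=+2->D; (1,7):dx=-6,dy=+4->D; (1,8):dx=-11,dy=+9->D; (1,9):dx=-8,dy=+12->D
  (1,10):dx=-2,dy=-3->C; (2,3):dx=-8,dy=+11->D; (2,4):dx=+2,dy=+17->C; (2,5):dx=-2,dy=+9->D
  (2,6):dx=-6,dy=+6->D; (2,7):dx=-5,dy=+8->D; (2,8):dx=-10,dy=+13->D; (2,9):dx=-7,dy=+16->D
  (2,10):dx=-1,dy=+1->D; (3,4):dx=+10,dy=+6->C; (3,5):dx=+6,dy=-2->D; (3,6):dx=+2,dy=-5->D
  (3,7):dx=+3,dy=-3->D; (3,8):dx=-2,dy=+2->D; (3,9):dx=+1,dy=+5->C; (3,10):dx=+7,dy=-10->D
  (4,5):dx=-4,dy=-8->C; (4,6):dx=-8,dy=-11->C; (4,7):dx=-7,dy=-9->C; (4,8):dx=-12,dy=-4->C
  (4,9):dx=-9,dy=-1->C; (4,10):dx=-3,dy=-16->C; (5,6):dx=-4,dy=-3->C; (5,7):dx=-3,dy=-1->C
  (5,8):dx=-8,dy=+4->D; (5,9):dx=-5,dy=+7->D; (5,10):dx=+1,dy=-8->D; (6,7):dx=+1,dy=+2->C
  (6,8):dx=-4,dy=+7->D; (6,9):dx=-1,dy=+10->D; (6,10):dx=+5,dy=-5->D; (7,8):dx=-5,dy=+5->D
  (7,9):dx=-2,dy=+8->D; (7,10):dx=+4,dy=-7->D; (8,9):dx=+3,dy=+3->C; (8,10):dx=+9,dy=-12->D
  (9,10):dx=+6,dy=-15->D
Step 2: C = 16, D = 29, total pairs = 45.
Step 3: tau = (C - D)/(n(n-1)/2) = (16 - 29)/45 = -0.288889.
Step 4: Exact two-sided p-value (enumerate n! = 3628800 permutations of y under H0): p = 0.291248.
Step 5: alpha = 0.1. fail to reject H0.

tau_b = -0.2889 (C=16, D=29), p = 0.291248, fail to reject H0.


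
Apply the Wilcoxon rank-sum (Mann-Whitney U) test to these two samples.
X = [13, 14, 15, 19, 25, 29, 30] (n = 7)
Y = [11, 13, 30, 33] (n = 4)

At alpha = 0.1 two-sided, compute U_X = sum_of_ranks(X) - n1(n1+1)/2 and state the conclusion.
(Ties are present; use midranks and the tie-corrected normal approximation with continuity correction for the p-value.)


Step 1: Combine and sort all 11 observations; assign midranks.
sorted (value, group): (11,Y), (13,X), (13,Y), (14,X), (15,X), (19,X), (25,X), (29,X), (30,X), (30,Y), (33,Y)
ranks: 11->1, 13->2.5, 13->2.5, 14->4, 15->5, 19->6, 25->7, 29->8, 30->9.5, 30->9.5, 33->11
Step 2: Rank sum for X: R1 = 2.5 + 4 + 5 + 6 + 7 + 8 + 9.5 = 42.
Step 3: U_X = R1 - n1(n1+1)/2 = 42 - 7*8/2 = 42 - 28 = 14.
       U_Y = n1*n2 - U_X = 28 - 14 = 14.
Step 4: Ties are present, so use the tie-corrected normal approximation (with continuity correction) for the p-value.
Step 5: p-value = 1.000000; compare to alpha = 0.1. fail to reject H0.

U_X = 14, p = 1.000000, fail to reject H0 at alpha = 0.1.


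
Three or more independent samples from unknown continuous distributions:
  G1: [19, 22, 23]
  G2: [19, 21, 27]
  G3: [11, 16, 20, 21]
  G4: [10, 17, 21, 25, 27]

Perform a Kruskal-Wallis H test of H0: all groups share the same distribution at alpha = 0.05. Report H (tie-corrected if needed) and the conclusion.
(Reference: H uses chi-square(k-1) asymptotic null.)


Step 1: Combine all N = 15 observations and assign midranks.
sorted (value, group, rank): (10,G4,1), (11,G3,2), (16,G3,3), (17,G4,4), (19,G1,5.5), (19,G2,5.5), (20,G3,7), (21,G2,9), (21,G3,9), (21,G4,9), (22,G1,11), (23,G1,12), (25,G4,13), (27,G2,14.5), (27,G4,14.5)
Step 2: Sum ranks within each group.
R_1 = 28.5 (n_1 = 3)
R_2 = 29 (n_2 = 3)
R_3 = 21 (n_3 = 4)
R_4 = 41.5 (n_4 = 5)
Step 3: H = 12/(N(N+1)) * sum(R_i^2/n_i) - 3(N+1)
     = 12/(15*16) * (28.5^2/3 + 29^2/3 + 21^2/4 + 41.5^2/5) - 3*16
     = 0.050000 * 1005.78 - 48
     = 2.289167.
Step 4: Ties present; correction factor C = 1 - 36/(15^3 - 15) = 0.989286. Corrected H = 2.289167 / 0.989286 = 2.313959.
Step 5: Under H0, H ~ chi^2(3); p-value = 0.509852.
Step 6: alpha = 0.05. fail to reject H0.

H = 2.3140, df = 3, p = 0.509852, fail to reject H0.


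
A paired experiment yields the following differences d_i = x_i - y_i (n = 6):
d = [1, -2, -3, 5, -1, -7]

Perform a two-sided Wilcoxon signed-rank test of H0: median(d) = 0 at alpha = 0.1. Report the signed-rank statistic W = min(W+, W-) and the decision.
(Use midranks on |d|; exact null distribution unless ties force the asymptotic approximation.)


Step 1: Drop any zero differences (none here) and take |d_i|.
|d| = [1, 2, 3, 5, 1, 7]
Step 2: Midrank |d_i| (ties get averaged ranks).
ranks: |1|->1.5, |2|->3, |3|->4, |5|->5, |1|->1.5, |7|->6
Step 3: Attach original signs; sum ranks with positive sign and with negative sign.
W+ = 1.5 + 5 = 6.5
W- = 3 + 4 + 1.5 + 6 = 14.5
(Check: W+ + W- = 21 should equal n(n+1)/2 = 21.)
Step 4: Test statistic W = min(W+, W-) = 6.5.
Step 5: Ties in |d|, so use the tie-corrected normal approximation.
        E[W] = n(n+1)/4 = 6*7/4 = 10.5.
        Tie groups: |d|=1 (t=2); sum(t^3 - t) = 6.
        Var[W] = n(n+1)(2n+1)/24 - sum(t^3-t)/48 = 546/24 - 6/48 = 22.625.
        z = (W - E[W]) / sqrt(Var[W]) = (6.5 - 10.5) / 4.7566 = -0.8409.
        Two-sided p = 2*Phi(z) = 0.400381.
Step 6: alpha = 0.1. fail to reject H0.

W+ = 6.5, W- = 14.5, W = min = 6.5, p = 0.400381, fail to reject H0.
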